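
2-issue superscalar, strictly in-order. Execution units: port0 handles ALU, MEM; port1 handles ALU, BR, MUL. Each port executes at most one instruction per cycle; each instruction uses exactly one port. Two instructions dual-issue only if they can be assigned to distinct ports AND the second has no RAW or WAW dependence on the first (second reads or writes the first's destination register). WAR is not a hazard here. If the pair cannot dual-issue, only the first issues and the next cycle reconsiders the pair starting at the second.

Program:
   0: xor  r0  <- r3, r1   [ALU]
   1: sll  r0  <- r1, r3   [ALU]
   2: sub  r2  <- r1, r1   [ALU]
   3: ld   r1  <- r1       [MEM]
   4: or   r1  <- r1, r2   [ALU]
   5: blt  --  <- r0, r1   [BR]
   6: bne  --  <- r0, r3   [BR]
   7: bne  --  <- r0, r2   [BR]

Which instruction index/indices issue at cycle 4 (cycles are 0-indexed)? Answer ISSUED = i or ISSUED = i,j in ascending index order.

[0] i0  xor  -- WAW r0
[1] i1,i2  sll+sub  -- 2-wide
[2] i3  ld  -- RAW+WAW r1
[3] i4  or  -- RAW r1
[4] i5  blt  -- no-port BR/BR
[5] i6  bne  -- no-port BR/BR
[6] i7  bne  -- tail

ISSUED = 5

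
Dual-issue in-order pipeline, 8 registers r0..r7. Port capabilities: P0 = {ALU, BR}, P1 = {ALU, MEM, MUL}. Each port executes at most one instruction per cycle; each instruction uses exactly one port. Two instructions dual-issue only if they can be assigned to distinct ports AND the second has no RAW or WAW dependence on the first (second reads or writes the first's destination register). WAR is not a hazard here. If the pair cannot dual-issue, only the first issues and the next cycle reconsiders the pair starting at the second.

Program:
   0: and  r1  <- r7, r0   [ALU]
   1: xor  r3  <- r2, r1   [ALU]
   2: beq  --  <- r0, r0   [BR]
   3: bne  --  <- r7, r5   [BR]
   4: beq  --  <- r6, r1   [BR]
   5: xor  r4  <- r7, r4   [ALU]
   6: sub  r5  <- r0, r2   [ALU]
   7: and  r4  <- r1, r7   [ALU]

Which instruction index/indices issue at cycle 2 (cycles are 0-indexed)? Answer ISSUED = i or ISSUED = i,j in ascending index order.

ISSUED = 3

c0: i0 and.ALU  RAW r1
c1: i1+i2 xor.ALU;beq.BR  dual
c2: i3 bne.BR  no-port BR/BR
c3: i4+i5 beq.BR;xor.ALU  dual
c4: i6+i7 sub.ALU;and.ALU  dual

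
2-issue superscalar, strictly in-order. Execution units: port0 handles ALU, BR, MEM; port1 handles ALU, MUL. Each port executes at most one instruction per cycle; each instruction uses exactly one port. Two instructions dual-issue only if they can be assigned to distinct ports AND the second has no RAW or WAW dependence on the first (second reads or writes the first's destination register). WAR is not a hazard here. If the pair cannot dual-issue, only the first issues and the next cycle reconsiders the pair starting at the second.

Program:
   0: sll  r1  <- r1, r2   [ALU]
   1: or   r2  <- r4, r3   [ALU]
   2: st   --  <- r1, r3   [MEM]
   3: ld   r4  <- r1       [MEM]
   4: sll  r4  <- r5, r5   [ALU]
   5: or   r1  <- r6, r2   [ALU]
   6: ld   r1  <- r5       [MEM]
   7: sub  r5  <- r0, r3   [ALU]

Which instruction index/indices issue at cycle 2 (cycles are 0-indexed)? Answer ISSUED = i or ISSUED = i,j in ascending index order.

#0 head=0: sll.ALU or.ALU i0,i1 pair
#1 head=2: st.MEM i2 no-port MEM/MEM
#2 head=3: ld.MEM i3 WAW r4
#3 head=4: sll.ALU or.ALU i4,i5 pair
#4 head=6: ld.MEM sub.ALU i6,i7 pair

ISSUED = 3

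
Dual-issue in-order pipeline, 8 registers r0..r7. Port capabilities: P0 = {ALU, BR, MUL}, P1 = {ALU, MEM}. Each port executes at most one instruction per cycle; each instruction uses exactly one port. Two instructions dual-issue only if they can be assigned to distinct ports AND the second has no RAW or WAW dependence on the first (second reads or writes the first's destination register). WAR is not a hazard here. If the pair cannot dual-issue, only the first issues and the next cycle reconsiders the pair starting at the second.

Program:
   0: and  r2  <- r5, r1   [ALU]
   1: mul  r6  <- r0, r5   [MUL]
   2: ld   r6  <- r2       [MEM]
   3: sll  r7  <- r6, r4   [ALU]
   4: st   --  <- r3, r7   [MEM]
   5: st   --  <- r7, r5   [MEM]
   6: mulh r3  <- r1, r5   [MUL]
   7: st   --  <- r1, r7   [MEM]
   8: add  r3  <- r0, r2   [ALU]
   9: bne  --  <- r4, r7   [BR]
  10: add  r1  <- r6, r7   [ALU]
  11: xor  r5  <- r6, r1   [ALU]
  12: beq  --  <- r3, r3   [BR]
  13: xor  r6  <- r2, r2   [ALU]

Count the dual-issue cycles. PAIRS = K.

PAIRS = 5

0. and.ALU mul.MUL @i0,i1  | dual
1. ld.MEM @i2  | RAW r6
2. sll.ALU @i3  | RAW r7
3. st.MEM @i4  | no-port MEM/MEM
4. st.MEM mulh.MUL @i5,i6  | dual
5. st.MEM add.ALU @i7,i8  | dual
6. bne.BR add.ALU @i9,i10  | dual
7. xor.ALU beq.BR @i11,i12  | dual
8. xor.ALU @i13  | tail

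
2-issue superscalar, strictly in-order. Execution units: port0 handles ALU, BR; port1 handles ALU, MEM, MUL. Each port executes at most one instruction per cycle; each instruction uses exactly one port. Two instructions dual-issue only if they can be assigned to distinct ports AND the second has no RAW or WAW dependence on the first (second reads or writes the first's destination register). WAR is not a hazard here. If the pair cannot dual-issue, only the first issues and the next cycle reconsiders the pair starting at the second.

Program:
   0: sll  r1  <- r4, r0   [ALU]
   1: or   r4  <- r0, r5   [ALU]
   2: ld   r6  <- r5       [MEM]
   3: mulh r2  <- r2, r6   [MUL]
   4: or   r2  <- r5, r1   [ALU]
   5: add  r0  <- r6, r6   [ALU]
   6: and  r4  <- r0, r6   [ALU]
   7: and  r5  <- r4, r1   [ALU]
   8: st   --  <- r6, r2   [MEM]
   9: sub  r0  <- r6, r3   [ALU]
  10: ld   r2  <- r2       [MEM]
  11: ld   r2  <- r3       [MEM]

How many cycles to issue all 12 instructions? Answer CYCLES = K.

0. sll or @i0/i1  | 2-wide
1. ld @i2  | no-port MEM/MUL
2. mulh @i3  | WAW r2
3. or add @i4/i5  | 2-wide
4. and @i6  | RAW r4
5. and st @i7/i8  | 2-wide
6. sub ld @i9/i10  | 2-wide
7. ld @i11  | tail

CYCLES = 8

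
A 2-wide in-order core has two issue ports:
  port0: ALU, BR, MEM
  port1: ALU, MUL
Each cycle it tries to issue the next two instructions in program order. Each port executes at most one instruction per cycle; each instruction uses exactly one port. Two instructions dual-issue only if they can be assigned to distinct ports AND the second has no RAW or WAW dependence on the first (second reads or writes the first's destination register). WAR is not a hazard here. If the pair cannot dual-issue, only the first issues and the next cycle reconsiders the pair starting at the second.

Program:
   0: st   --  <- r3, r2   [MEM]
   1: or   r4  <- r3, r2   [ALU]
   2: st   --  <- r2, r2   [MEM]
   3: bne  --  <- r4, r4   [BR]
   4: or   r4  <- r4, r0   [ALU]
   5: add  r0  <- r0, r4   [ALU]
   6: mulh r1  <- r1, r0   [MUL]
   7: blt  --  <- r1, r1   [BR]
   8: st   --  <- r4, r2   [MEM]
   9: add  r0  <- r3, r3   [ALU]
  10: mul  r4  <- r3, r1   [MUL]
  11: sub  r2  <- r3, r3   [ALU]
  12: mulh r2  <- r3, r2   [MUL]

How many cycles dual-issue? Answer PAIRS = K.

#0 head=0: st+or i0,i1 dual
#1 head=2: st i2 no-port MEM/BR
#2 head=3: bne+or i3,i4 dual
#3 head=5: add i5 RAW r0
#4 head=6: mulh i6 RAW r1
#5 head=7: blt i7 no-port BR/MEM
#6 head=8: st+add i8,i9 dual
#7 head=10: mul+sub i10,i11 dual
#8 head=12: mulh i12 tail

PAIRS = 4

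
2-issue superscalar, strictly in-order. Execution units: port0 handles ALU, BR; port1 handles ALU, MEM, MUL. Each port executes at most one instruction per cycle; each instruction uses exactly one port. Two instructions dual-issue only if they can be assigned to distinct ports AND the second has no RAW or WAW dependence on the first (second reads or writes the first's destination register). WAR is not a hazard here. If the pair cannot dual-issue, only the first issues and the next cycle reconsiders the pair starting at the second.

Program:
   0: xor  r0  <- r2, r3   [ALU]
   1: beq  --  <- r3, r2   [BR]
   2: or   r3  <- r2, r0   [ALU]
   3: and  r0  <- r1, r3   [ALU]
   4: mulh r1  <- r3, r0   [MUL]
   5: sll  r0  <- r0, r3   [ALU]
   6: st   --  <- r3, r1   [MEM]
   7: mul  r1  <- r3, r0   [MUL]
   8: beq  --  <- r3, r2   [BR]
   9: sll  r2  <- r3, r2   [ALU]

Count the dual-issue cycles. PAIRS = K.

0. xor.ALU+beq.BR @i0&i1  | dual
1. or.ALU @i2  | RAW r3
2. and.ALU @i3  | RAW r0
3. mulh.MUL+sll.ALU @i4&i5  | dual
4. st.MEM @i6  | no-port MEM/MUL
5. mul.MUL+beq.BR @i7&i8  | dual
6. sll.ALU @i9  | tail

PAIRS = 3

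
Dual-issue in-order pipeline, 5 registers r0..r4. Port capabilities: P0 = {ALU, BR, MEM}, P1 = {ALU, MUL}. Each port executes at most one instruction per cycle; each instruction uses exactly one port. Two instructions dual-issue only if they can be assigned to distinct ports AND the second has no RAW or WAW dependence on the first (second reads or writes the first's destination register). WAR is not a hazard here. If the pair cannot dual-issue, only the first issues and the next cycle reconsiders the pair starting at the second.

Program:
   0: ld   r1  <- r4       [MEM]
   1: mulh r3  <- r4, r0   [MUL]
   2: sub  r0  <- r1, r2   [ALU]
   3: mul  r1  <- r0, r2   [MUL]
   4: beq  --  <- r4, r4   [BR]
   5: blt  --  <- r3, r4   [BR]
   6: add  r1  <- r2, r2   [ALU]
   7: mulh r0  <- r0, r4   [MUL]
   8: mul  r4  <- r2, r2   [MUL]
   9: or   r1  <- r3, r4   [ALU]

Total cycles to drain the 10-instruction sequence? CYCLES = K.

c0: i0+i1 ld/mulh  2-wide
c1: i2 sub  RAW r0
c2: i3+i4 mul/beq  2-wide
c3: i5+i6 blt/add  2-wide
c4: i7 mulh  no-port MUL/MUL
c5: i8 mul  RAW r4
c6: i9 or  tail

CYCLES = 7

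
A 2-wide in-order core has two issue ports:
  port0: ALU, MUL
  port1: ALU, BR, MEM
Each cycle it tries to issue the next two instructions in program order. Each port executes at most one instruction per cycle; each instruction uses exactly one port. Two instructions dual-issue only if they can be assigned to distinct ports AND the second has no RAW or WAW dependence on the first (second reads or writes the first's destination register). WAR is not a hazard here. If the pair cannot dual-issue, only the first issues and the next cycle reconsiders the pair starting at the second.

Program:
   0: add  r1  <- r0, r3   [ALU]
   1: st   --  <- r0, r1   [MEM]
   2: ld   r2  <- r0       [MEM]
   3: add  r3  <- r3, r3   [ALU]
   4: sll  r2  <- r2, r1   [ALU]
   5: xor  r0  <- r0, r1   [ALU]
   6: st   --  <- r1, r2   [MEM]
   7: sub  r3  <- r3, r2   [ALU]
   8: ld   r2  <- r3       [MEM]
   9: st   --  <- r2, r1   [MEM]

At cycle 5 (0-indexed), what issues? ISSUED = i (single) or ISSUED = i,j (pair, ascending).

ISSUED = 8

  cy0 -> i0 (add) RAW r1
  cy1 -> i1 (st) no-port MEM/MEM
  cy2 -> i2+i3 (ld;add) dual
  cy3 -> i4+i5 (sll;xor) dual
  cy4 -> i6+i7 (st;sub) dual
  cy5 -> i8 (ld) no-port MEM/MEM
  cy6 -> i9 (st) tail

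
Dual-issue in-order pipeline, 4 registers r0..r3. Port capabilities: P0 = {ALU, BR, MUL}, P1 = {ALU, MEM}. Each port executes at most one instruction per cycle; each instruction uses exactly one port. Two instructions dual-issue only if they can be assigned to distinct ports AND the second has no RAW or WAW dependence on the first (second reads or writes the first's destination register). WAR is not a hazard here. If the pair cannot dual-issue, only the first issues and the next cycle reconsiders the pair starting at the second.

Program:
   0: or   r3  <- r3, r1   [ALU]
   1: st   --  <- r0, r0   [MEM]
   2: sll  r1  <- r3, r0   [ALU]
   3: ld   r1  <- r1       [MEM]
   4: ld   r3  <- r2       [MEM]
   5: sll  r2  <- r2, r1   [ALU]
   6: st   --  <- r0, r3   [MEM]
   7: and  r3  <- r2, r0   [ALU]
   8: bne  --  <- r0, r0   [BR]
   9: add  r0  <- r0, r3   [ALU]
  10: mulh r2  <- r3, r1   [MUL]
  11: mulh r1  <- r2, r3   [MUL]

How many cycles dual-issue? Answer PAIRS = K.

PAIRS = 4

  cy0 -> i0+i1 (or+st) 2-wide
  cy1 -> i2 (sll) RAW+WAW r1
  cy2 -> i3 (ld) no-port MEM/MEM
  cy3 -> i4+i5 (ld+sll) 2-wide
  cy4 -> i6+i7 (st+and) 2-wide
  cy5 -> i8+i9 (bne+add) 2-wide
  cy6 -> i10 (mulh) no-port MUL/MUL
  cy7 -> i11 (mulh) tail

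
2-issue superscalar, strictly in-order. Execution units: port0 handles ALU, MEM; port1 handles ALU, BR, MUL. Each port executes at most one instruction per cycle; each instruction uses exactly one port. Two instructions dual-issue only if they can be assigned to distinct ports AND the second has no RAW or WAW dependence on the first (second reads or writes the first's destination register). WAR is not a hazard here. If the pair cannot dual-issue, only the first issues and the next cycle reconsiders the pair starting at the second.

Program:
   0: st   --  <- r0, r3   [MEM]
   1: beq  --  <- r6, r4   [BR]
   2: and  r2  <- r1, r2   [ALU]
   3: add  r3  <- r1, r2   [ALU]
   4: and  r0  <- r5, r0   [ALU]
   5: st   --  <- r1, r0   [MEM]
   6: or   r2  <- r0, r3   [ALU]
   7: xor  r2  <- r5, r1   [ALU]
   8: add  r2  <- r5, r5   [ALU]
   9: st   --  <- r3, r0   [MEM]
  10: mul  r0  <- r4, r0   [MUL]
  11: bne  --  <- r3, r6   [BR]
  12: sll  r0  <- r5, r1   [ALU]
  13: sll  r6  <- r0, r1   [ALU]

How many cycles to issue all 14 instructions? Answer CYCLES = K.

CYCLES = 9

[0] i0+i1  st beq  -- 2-wide
[1] i2  and  -- RAW r2
[2] i3+i4  add and  -- 2-wide
[3] i5+i6  st or  -- 2-wide
[4] i7  xor  -- WAW r2
[5] i8+i9  add st  -- 2-wide
[6] i10  mul  -- no-port MUL/BR
[7] i11+i12  bne sll  -- 2-wide
[8] i13  sll  -- tail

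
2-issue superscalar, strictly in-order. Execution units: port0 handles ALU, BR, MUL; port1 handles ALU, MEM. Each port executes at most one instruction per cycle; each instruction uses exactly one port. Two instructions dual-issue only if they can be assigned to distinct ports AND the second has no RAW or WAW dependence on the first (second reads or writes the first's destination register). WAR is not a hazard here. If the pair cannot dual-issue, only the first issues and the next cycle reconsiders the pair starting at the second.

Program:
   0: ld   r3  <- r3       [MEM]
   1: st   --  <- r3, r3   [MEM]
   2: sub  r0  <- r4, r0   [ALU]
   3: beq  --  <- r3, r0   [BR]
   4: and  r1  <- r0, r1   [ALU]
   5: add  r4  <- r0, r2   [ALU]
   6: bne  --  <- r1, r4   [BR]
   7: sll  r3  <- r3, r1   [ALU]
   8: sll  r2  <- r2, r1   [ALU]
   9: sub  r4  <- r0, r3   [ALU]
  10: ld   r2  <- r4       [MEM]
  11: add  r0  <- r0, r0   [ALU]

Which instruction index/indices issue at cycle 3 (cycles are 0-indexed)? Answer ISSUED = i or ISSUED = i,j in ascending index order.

t=0 i0:ld ; no-port MEM/MEM
t=1 i1/i2:st;sub ; 2-wide
t=2 i3/i4:beq;and ; 2-wide
t=3 i5:add ; RAW r4
t=4 i6/i7:bne;sll ; 2-wide
t=5 i8/i9:sll;sub ; 2-wide
t=6 i10/i11:ld;add ; 2-wide

ISSUED = 5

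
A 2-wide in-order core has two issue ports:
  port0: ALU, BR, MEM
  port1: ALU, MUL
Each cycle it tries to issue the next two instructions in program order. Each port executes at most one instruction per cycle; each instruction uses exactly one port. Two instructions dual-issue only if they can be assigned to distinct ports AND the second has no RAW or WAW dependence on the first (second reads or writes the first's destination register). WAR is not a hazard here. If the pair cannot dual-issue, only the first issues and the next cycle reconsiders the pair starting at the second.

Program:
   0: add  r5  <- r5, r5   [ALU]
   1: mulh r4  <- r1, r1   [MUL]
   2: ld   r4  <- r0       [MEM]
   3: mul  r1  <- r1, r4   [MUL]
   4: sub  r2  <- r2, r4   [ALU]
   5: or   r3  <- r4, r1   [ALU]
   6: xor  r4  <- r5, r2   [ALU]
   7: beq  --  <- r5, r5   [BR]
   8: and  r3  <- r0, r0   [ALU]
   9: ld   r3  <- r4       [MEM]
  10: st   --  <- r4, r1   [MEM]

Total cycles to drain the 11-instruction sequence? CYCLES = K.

  cy0 -> i0,i1 (add.ALU/mulh.MUL) pair
  cy1 -> i2 (ld.MEM) RAW r4
  cy2 -> i3,i4 (mul.MUL/sub.ALU) pair
  cy3 -> i5,i6 (or.ALU/xor.ALU) pair
  cy4 -> i7,i8 (beq.BR/and.ALU) pair
  cy5 -> i9 (ld.MEM) no-port MEM/MEM
  cy6 -> i10 (st.MEM) tail

CYCLES = 7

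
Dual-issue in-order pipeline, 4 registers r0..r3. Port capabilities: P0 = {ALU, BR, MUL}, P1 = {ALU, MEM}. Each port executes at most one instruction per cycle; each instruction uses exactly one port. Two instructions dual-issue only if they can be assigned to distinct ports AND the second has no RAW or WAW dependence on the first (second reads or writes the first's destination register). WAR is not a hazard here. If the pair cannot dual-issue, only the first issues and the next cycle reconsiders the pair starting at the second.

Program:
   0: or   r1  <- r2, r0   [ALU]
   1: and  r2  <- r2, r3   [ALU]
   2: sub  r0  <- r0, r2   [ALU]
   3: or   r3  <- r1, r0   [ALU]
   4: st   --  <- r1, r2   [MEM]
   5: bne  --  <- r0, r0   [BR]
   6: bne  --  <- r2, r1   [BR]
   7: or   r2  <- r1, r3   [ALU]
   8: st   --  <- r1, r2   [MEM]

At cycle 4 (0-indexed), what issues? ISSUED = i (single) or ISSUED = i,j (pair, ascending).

ISSUED = 6,7

[0] i0/i1  or.ALU and.ALU  -- dual
[1] i2  sub.ALU  -- RAW r0
[2] i3/i4  or.ALU st.MEM  -- dual
[3] i5  bne.BR  -- no-port BR/BR
[4] i6/i7  bne.BR or.ALU  -- dual
[5] i8  st.MEM  -- tail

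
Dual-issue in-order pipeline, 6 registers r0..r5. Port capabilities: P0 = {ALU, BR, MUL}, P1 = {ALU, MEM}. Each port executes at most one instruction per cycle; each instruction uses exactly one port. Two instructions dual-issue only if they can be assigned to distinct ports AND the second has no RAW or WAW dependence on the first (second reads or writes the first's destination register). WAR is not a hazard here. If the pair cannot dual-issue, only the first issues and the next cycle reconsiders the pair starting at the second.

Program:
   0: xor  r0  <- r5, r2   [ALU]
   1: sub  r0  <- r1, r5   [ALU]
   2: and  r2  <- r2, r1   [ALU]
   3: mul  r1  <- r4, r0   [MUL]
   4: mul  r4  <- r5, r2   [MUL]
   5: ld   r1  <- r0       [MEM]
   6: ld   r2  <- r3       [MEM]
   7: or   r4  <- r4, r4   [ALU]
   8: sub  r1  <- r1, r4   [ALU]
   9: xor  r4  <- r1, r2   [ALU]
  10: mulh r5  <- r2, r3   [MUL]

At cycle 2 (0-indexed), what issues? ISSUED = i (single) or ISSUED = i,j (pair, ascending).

ISSUED = 3

0. xor.ALU @i0  | WAW r0
1. sub.ALU and.ALU @i1&i2  | dual
2. mul.MUL @i3  | no-port MUL/MUL
3. mul.MUL ld.MEM @i4&i5  | dual
4. ld.MEM or.ALU @i6&i7  | dual
5. sub.ALU @i8  | RAW r1
6. xor.ALU mulh.MUL @i9&i10  | dual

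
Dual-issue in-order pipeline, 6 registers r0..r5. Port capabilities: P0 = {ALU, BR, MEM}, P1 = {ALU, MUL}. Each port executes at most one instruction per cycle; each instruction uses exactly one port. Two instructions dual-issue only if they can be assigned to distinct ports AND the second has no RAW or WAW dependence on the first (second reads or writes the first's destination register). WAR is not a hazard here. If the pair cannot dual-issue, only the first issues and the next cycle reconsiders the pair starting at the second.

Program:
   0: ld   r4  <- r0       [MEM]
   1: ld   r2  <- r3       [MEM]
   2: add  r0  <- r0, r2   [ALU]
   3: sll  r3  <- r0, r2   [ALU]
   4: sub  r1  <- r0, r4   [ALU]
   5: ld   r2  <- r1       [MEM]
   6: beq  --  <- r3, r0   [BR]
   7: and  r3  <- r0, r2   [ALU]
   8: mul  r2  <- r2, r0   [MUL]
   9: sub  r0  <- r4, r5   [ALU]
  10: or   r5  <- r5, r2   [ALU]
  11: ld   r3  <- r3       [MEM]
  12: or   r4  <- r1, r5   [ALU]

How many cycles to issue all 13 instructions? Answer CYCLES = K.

CYCLES = 9

t=0 i0:ld.MEM ; no-port MEM/MEM
t=1 i1:ld.MEM ; RAW r2
t=2 i2:add.ALU ; RAW r0
t=3 i3&i4:sll.ALU;sub.ALU ; 2-wide
t=4 i5:ld.MEM ; no-port MEM/BR
t=5 i6&i7:beq.BR;and.ALU ; 2-wide
t=6 i8&i9:mul.MUL;sub.ALU ; 2-wide
t=7 i10&i11:or.ALU;ld.MEM ; 2-wide
t=8 i12:or.ALU ; tail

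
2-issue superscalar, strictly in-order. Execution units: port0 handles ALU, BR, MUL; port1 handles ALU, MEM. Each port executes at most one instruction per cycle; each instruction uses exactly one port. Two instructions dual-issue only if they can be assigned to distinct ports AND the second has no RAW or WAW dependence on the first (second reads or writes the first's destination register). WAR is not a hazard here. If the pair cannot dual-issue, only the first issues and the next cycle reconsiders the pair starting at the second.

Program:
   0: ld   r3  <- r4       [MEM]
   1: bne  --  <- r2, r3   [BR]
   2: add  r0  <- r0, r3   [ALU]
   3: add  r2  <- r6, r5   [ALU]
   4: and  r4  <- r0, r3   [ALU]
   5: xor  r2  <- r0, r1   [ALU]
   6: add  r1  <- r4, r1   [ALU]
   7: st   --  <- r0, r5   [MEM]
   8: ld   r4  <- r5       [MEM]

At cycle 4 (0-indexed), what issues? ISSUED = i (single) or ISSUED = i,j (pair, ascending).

ISSUED = 7

  cy0 -> i0 (ld.MEM) RAW r3
  cy1 -> i1,i2 (bne.BR add.ALU) dual
  cy2 -> i3,i4 (add.ALU and.ALU) dual
  cy3 -> i5,i6 (xor.ALU add.ALU) dual
  cy4 -> i7 (st.MEM) no-port MEM/MEM
  cy5 -> i8 (ld.MEM) tail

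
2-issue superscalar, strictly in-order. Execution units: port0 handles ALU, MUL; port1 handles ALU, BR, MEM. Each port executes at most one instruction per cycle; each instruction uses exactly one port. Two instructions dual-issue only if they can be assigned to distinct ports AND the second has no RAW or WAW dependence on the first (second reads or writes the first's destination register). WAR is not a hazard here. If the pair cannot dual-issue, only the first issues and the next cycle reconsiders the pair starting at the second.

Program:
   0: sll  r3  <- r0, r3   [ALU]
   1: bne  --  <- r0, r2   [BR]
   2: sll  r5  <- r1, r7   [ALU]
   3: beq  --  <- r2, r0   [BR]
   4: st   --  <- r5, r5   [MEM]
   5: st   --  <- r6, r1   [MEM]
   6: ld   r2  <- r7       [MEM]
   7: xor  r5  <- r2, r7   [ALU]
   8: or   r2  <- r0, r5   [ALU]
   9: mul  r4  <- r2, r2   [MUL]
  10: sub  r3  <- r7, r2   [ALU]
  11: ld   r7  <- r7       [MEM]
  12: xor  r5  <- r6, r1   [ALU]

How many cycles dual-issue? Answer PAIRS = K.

PAIRS = 4

#0 head=0: sll+bne i0/i1 dual
#1 head=2: sll+beq i2/i3 dual
#2 head=4: st i4 no-port MEM/MEM
#3 head=5: st i5 no-port MEM/MEM
#4 head=6: ld i6 RAW r2
#5 head=7: xor i7 RAW r5
#6 head=8: or i8 RAW r2
#7 head=9: mul+sub i9/i10 dual
#8 head=11: ld+xor i11/i12 dual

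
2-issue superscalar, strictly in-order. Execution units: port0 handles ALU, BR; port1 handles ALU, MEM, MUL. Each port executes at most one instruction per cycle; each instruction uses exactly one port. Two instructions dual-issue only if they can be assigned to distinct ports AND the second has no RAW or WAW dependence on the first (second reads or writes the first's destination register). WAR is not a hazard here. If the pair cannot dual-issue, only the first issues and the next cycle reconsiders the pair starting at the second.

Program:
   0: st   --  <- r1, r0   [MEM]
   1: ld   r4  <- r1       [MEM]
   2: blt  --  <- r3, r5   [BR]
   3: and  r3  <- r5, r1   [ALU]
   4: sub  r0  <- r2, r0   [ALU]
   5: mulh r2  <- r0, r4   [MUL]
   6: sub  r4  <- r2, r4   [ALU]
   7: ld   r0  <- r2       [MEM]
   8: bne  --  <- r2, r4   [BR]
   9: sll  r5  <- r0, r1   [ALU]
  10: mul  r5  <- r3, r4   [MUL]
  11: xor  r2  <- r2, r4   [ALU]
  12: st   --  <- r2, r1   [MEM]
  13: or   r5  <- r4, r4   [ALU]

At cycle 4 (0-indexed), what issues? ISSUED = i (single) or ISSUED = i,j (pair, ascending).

ISSUED = 6,7

c0: i0 st.MEM  no-port MEM/MEM
c1: i1&i2 ld.MEM+blt.BR  pair
c2: i3&i4 and.ALU+sub.ALU  pair
c3: i5 mulh.MUL  RAW r2
c4: i6&i7 sub.ALU+ld.MEM  pair
c5: i8&i9 bne.BR+sll.ALU  pair
c6: i10&i11 mul.MUL+xor.ALU  pair
c7: i12&i13 st.MEM+or.ALU  pair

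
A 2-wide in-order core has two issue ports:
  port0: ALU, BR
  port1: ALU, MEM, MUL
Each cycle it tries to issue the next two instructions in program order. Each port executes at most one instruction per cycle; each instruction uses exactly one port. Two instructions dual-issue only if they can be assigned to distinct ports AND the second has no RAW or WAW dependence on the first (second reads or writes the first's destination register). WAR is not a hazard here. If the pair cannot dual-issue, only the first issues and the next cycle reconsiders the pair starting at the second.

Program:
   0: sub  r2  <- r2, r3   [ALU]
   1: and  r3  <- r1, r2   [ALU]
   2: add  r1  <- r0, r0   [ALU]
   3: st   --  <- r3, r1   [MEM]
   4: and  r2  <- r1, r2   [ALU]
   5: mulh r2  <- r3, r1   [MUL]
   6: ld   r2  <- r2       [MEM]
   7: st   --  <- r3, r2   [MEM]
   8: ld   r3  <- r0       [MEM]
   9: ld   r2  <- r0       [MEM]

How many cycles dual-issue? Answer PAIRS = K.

PAIRS = 2

t=0 i0:sub.ALU ; RAW r2
t=1 i1/i2:and.ALU;add.ALU ; dual
t=2 i3/i4:st.MEM;and.ALU ; dual
t=3 i5:mulh.MUL ; no-port MUL/MEM
t=4 i6:ld.MEM ; no-port MEM/MEM
t=5 i7:st.MEM ; no-port MEM/MEM
t=6 i8:ld.MEM ; no-port MEM/MEM
t=7 i9:ld.MEM ; tail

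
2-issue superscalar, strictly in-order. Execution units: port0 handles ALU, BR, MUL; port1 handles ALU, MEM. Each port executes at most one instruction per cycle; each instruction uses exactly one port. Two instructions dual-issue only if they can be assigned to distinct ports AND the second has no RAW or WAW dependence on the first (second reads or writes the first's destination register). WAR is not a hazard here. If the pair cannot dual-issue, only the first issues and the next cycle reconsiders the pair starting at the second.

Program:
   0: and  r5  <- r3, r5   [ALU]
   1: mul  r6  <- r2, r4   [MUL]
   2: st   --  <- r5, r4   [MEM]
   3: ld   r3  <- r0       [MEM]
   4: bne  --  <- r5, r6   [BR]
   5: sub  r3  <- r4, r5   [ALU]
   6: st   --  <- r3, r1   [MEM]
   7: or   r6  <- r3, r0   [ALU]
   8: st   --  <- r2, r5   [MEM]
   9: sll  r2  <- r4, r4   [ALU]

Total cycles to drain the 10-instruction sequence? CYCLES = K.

CYCLES = 6

0. and.ALU;mul.MUL @i0,i1  | 2-wide
1. st.MEM @i2  | no-port MEM/MEM
2. ld.MEM;bne.BR @i3,i4  | 2-wide
3. sub.ALU @i5  | RAW r3
4. st.MEM;or.ALU @i6,i7  | 2-wide
5. st.MEM;sll.ALU @i8,i9  | 2-wide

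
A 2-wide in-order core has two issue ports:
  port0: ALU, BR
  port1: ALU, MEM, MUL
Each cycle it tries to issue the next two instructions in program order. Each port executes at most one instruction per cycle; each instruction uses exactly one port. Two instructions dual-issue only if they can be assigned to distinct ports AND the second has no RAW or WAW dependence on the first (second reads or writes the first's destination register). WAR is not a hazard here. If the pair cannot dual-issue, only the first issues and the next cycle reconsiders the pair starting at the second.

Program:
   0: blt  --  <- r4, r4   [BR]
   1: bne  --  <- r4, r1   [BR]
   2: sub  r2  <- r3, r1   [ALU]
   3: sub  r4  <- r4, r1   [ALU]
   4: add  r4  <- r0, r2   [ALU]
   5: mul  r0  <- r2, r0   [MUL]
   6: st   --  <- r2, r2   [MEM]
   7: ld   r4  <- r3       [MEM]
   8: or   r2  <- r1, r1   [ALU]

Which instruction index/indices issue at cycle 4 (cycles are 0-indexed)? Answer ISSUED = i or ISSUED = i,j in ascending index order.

ISSUED = 6

#0 head=0: blt i0 no-port BR/BR
#1 head=1: bne/sub i1/i2 dual
#2 head=3: sub i3 WAW r4
#3 head=4: add/mul i4/i5 dual
#4 head=6: st i6 no-port MEM/MEM
#5 head=7: ld/or i7/i8 dual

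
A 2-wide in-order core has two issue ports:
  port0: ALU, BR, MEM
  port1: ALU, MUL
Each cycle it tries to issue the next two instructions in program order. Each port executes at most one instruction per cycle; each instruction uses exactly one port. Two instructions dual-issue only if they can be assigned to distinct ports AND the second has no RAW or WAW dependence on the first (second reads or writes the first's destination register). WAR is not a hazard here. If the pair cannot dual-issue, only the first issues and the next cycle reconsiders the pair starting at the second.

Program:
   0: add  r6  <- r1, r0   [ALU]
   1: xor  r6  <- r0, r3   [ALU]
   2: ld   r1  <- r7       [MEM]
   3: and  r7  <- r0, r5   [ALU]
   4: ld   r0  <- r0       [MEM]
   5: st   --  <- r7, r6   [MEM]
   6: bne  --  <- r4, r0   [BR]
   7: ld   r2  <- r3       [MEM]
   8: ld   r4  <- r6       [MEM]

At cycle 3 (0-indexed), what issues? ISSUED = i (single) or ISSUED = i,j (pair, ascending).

ISSUED = 5

c0: i0 add.ALU  WAW r6
c1: i1&i2 xor.ALU/ld.MEM  2-wide
c2: i3&i4 and.ALU/ld.MEM  2-wide
c3: i5 st.MEM  no-port MEM/BR
c4: i6 bne.BR  no-port BR/MEM
c5: i7 ld.MEM  no-port MEM/MEM
c6: i8 ld.MEM  tail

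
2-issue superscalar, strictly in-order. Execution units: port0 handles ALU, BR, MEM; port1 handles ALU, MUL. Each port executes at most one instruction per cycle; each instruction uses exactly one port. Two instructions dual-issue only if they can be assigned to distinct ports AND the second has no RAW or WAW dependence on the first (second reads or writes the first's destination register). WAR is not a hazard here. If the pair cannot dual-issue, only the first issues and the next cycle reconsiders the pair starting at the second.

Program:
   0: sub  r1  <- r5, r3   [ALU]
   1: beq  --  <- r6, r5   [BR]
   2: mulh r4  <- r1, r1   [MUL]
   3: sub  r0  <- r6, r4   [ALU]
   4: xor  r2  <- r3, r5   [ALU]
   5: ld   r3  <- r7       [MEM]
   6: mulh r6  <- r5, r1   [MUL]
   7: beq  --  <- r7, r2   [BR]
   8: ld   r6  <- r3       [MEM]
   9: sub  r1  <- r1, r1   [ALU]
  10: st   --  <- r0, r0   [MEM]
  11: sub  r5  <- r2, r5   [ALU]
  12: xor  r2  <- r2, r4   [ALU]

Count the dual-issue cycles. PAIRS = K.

0. sub+beq @i0,i1  | 2-wide
1. mulh @i2  | RAW r4
2. sub+xor @i3,i4  | 2-wide
3. ld+mulh @i5,i6  | 2-wide
4. beq @i7  | no-port BR/MEM
5. ld+sub @i8,i9  | 2-wide
6. st+sub @i10,i11  | 2-wide
7. xor @i12  | tail

PAIRS = 5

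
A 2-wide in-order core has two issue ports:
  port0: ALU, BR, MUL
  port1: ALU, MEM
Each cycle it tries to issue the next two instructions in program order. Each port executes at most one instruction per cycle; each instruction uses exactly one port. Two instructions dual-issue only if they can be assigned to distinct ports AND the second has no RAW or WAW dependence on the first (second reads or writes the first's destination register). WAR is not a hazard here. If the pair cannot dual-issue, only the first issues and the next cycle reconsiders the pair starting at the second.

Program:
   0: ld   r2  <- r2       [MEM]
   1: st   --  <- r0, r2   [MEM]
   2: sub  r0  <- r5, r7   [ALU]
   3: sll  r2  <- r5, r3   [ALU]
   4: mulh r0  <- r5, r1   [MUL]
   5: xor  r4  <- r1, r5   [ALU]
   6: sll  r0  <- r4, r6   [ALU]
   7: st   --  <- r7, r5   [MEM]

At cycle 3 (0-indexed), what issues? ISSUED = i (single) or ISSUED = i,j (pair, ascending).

c0: i0 ld.MEM  no-port MEM/MEM
c1: i1/i2 st.MEM sub.ALU  2-wide
c2: i3/i4 sll.ALU mulh.MUL  2-wide
c3: i5 xor.ALU  RAW r4
c4: i6/i7 sll.ALU st.MEM  2-wide

ISSUED = 5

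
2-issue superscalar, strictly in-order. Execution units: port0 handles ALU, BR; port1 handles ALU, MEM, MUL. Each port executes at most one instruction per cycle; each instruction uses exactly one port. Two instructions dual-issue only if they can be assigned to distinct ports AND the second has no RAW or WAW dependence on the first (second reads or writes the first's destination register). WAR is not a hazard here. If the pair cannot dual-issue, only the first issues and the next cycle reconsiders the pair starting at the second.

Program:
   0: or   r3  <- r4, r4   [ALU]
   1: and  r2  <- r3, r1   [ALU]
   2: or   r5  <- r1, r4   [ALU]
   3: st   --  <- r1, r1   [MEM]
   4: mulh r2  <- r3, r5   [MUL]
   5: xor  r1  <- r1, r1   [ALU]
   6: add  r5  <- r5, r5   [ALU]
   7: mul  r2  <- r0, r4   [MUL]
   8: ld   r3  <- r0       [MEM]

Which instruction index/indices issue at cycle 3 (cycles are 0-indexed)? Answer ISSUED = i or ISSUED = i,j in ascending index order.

ISSUED = 4,5

0. or.ALU @i0  | RAW r3
1. and.ALU;or.ALU @i1&i2  | dual
2. st.MEM @i3  | no-port MEM/MUL
3. mulh.MUL;xor.ALU @i4&i5  | dual
4. add.ALU;mul.MUL @i6&i7  | dual
5. ld.MEM @i8  | tail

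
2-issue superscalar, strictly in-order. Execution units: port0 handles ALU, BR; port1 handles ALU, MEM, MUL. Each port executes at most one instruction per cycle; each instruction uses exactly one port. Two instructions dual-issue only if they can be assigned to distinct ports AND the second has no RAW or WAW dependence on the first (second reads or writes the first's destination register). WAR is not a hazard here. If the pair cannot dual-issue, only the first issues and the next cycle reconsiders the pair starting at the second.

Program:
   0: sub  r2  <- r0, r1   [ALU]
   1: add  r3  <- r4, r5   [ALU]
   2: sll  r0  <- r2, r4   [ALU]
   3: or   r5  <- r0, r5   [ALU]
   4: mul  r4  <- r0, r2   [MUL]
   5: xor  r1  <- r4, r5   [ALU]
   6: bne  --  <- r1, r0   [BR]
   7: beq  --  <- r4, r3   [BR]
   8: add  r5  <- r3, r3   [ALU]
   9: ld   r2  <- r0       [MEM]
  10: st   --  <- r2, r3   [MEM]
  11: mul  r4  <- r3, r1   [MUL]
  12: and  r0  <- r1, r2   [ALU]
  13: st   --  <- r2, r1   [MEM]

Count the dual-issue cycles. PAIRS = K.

[0] i0&i1  sub.ALU add.ALU  -- pair
[1] i2  sll.ALU  -- RAW r0
[2] i3&i4  or.ALU mul.MUL  -- pair
[3] i5  xor.ALU  -- RAW r1
[4] i6  bne.BR  -- no-port BR/BR
[5] i7&i8  beq.BR add.ALU  -- pair
[6] i9  ld.MEM  -- no-port MEM/MEM
[7] i10  st.MEM  -- no-port MEM/MUL
[8] i11&i12  mul.MUL and.ALU  -- pair
[9] i13  st.MEM  -- tail

PAIRS = 4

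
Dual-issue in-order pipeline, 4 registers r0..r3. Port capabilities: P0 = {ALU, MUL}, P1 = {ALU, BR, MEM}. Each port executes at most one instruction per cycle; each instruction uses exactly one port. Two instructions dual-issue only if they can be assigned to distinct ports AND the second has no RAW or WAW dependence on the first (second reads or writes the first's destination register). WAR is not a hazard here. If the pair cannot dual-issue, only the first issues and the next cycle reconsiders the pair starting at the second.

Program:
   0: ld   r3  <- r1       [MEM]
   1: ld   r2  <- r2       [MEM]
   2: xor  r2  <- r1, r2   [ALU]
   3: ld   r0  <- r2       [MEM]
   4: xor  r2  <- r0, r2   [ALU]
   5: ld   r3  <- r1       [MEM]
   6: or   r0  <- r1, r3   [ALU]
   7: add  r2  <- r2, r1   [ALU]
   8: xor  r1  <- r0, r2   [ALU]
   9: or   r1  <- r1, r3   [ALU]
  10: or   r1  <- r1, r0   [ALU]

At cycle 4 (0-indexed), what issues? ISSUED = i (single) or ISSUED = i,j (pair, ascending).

[0] i0  ld.MEM  -- no-port MEM/MEM
[1] i1  ld.MEM  -- RAW+WAW r2
[2] i2  xor.ALU  -- RAW r2
[3] i3  ld.MEM  -- RAW r0
[4] i4+i5  xor.ALU ld.MEM  -- 2-wide
[5] i6+i7  or.ALU add.ALU  -- 2-wide
[6] i8  xor.ALU  -- RAW+WAW r1
[7] i9  or.ALU  -- RAW+WAW r1
[8] i10  or.ALU  -- tail

ISSUED = 4,5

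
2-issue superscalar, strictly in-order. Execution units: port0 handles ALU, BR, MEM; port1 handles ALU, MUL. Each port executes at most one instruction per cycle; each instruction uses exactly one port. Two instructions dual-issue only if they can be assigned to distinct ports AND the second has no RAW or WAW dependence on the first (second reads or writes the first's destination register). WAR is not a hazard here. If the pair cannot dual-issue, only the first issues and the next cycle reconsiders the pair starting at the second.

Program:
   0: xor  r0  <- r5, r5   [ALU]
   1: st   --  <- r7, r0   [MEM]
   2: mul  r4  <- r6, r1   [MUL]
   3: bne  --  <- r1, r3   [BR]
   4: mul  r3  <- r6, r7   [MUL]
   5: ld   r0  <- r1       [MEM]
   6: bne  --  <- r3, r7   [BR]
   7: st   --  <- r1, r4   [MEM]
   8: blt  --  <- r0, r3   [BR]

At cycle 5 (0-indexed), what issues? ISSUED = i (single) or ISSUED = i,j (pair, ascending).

#0 head=0: xor.ALU i0 RAW r0
#1 head=1: st.MEM/mul.MUL i1/i2 dual
#2 head=3: bne.BR/mul.MUL i3/i4 dual
#3 head=5: ld.MEM i5 no-port MEM/BR
#4 head=6: bne.BR i6 no-port BR/MEM
#5 head=7: st.MEM i7 no-port MEM/BR
#6 head=8: blt.BR i8 tail

ISSUED = 7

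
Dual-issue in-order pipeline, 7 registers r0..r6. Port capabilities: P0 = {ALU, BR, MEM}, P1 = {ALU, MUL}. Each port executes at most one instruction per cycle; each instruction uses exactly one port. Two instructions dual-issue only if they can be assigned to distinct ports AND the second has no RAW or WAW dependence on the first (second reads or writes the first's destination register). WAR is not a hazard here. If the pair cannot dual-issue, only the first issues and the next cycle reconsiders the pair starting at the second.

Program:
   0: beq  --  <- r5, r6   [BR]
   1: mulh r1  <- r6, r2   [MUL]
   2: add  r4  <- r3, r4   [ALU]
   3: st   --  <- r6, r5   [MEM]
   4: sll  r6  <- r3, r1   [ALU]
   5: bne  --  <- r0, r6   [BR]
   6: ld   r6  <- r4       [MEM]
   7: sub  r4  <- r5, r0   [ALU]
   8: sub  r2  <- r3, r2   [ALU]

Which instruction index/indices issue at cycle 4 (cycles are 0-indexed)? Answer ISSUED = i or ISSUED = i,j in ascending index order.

#0 head=0: beq/mulh i0/i1 2-wide
#1 head=2: add/st i2/i3 2-wide
#2 head=4: sll i4 RAW r6
#3 head=5: bne i5 no-port BR/MEM
#4 head=6: ld/sub i6/i7 2-wide
#5 head=8: sub i8 tail

ISSUED = 6,7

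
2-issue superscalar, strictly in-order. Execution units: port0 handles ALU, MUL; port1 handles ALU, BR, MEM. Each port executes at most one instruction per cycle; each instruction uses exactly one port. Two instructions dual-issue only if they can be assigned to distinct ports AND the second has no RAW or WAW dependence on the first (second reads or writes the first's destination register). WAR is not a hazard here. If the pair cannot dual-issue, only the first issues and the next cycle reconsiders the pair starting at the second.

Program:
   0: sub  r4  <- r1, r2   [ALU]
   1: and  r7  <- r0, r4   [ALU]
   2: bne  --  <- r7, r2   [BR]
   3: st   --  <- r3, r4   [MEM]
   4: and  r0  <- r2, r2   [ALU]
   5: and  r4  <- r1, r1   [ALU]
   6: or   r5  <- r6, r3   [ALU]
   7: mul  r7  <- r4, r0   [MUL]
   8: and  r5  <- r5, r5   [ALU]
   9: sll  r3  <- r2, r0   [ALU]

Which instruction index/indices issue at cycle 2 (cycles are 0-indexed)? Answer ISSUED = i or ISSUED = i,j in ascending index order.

0. sub.ALU @i0  | RAW r4
1. and.ALU @i1  | RAW r7
2. bne.BR @i2  | no-port BR/MEM
3. st.MEM/and.ALU @i3/i4  | dual
4. and.ALU/or.ALU @i5/i6  | dual
5. mul.MUL/and.ALU @i7/i8  | dual
6. sll.ALU @i9  | tail

ISSUED = 2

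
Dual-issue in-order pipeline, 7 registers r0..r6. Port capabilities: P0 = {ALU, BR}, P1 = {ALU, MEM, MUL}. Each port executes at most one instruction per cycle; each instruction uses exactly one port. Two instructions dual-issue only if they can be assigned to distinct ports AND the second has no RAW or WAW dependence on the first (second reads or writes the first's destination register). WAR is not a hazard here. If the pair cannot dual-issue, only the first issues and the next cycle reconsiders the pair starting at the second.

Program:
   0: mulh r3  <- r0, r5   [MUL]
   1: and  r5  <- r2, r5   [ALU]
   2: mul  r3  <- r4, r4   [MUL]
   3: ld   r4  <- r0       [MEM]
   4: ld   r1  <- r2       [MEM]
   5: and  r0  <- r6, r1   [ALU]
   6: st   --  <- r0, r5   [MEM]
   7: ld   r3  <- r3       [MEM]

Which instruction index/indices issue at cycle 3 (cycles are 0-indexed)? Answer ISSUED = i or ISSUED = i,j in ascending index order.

ISSUED = 4

[0] i0&i1  mulh.MUL/and.ALU  -- pair
[1] i2  mul.MUL  -- no-port MUL/MEM
[2] i3  ld.MEM  -- no-port MEM/MEM
[3] i4  ld.MEM  -- RAW r1
[4] i5  and.ALU  -- RAW r0
[5] i6  st.MEM  -- no-port MEM/MEM
[6] i7  ld.MEM  -- tail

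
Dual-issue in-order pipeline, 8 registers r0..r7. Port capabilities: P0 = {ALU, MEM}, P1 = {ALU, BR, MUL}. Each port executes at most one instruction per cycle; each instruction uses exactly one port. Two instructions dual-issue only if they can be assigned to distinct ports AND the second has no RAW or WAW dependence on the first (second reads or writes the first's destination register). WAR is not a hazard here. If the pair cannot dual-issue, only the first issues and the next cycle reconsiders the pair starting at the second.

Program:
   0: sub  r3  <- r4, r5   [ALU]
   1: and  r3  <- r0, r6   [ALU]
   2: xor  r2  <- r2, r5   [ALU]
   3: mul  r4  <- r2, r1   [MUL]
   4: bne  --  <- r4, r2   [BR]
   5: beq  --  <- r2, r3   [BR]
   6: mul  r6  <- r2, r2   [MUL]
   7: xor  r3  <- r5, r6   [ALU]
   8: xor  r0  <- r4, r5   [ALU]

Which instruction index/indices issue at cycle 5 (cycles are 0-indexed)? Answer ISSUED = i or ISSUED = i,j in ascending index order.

ISSUED = 6

0. sub.ALU @i0  | WAW r3
1. and.ALU;xor.ALU @i1+i2  | pair
2. mul.MUL @i3  | no-port MUL/BR
3. bne.BR @i4  | no-port BR/BR
4. beq.BR @i5  | no-port BR/MUL
5. mul.MUL @i6  | RAW r6
6. xor.ALU;xor.ALU @i7+i8  | pair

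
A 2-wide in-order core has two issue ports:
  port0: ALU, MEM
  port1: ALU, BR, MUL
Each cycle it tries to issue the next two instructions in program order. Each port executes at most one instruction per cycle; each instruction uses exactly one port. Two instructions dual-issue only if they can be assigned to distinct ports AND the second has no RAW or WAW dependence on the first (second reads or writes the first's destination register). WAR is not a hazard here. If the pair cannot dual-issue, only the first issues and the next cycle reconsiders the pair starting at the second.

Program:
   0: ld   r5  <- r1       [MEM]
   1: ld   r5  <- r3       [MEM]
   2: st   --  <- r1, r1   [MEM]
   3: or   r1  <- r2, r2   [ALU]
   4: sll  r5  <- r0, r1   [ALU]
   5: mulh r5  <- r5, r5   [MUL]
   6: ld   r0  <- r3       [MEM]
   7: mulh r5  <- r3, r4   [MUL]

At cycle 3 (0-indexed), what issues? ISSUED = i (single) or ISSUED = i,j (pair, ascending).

t=0 i0:ld.MEM ; no-port MEM/MEM
t=1 i1:ld.MEM ; no-port MEM/MEM
t=2 i2&i3:st.MEM/or.ALU ; 2-wide
t=3 i4:sll.ALU ; RAW+WAW r5
t=4 i5&i6:mulh.MUL/ld.MEM ; 2-wide
t=5 i7:mulh.MUL ; tail

ISSUED = 4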